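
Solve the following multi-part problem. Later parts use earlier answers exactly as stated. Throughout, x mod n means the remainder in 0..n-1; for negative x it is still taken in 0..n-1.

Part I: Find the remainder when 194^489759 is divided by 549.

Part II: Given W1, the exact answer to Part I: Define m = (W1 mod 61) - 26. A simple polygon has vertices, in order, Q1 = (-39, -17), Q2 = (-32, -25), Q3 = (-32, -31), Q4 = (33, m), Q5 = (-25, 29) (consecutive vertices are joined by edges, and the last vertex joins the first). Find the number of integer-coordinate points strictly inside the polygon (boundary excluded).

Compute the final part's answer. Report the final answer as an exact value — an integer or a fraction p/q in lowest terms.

Part I: squarings mod 549: 194^1=194, 194^2=304, 194^4=184, 194^8=367, 194^16=184, 194^32=367, 194^64=184, 194^128=367, 194^256=184, 194^512=367, 194^1024=184, 194^2048=367, 194^4096=184, 194^8192=367, 194^16384=184, 194^32768=367, 194^65536=184, 194^131072=367, 194^262144=184; 194^489759 = 194^1 * 194^2 * 194^4 * 194^8 * 194^16 * 194^256 * 194^2048 * 194^4096 * 194^8192 * 194^16384 * 194^65536 * 194^131072 * 194^262144 = 233 (mod 549); answer 233
Part II: W1 = 233; m = 24; cross terms: (-39*-25 - -32*-17)=431, (-32*-31 - -32*-25)=192, (-32*24 - 33*-31)=255, (33*29 - -25*24)=1557, (-25*-17 - -39*29)=1556; twice the area = |3991| = 3991; area = 3991/2; boundary points = 1 + 6 + 5 + 1 + 2 = 15; strictly interior points = area - boundary/2 + 1 = 1989; answer 1989

1989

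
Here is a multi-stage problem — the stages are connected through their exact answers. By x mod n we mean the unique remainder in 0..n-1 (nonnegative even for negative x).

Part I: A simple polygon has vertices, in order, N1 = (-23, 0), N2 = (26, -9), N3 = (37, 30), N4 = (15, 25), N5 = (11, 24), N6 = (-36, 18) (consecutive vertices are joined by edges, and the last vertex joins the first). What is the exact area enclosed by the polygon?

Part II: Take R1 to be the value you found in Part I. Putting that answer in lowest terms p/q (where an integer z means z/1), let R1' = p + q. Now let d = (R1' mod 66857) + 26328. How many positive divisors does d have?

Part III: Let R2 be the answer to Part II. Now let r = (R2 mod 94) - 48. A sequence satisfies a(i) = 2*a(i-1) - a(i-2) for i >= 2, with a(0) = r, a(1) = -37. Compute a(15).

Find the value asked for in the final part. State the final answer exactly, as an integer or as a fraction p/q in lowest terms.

Part I: cross terms: (-23*-9 - 26*0)=207, (26*30 - 37*-9)=1113, (37*25 - 15*30)=475, (15*24 - 11*25)=85, (11*18 - -36*24)=1062, (-36*0 - -23*18)=414; twice the area = |3356| = 3356; area = 1678; answer 1678
Part II: R1 = 1678; threaded value p + q = 1679; d = 28007; 28007 = 7 * 4001; number of divisors = (1+1) * (1+1) = 4; answer 4
Part III: R2 = 4; r = -44; a(2) = 2*(-37) - 1*(-44) = -30; iterating: a(2)=-30, a(3)=-23, a(4)=-16, a(5)=-9, a(6)=-2, a(7)=5, a(8)=12, a(9)=19, a(10)=26, a(11)=33, a(12)=40, a(13)=47, a(14)=54, a(15)=61; answer 61

61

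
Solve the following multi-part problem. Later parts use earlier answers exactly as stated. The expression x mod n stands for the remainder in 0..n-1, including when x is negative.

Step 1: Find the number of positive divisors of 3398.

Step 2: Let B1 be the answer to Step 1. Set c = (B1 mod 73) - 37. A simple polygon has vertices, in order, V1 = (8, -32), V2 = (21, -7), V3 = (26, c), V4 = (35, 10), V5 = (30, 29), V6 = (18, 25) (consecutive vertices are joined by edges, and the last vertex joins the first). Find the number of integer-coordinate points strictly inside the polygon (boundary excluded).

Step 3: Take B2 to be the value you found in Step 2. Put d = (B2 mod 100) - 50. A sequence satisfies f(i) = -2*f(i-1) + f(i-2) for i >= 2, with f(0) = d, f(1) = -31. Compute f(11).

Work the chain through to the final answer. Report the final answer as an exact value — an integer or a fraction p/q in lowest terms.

Step 1: 3398 = 2 * 1699; number of divisors = (1+1) * (1+1) = 4; answer 4
Step 2: B1 = 4; c = -33; cross terms: (8*-7 - 21*-32)=616, (21*-33 - 26*-7)=-511, (26*10 - 35*-33)=1415, (35*29 - 30*10)=715, (30*25 - 18*29)=228, (18*-32 - 8*25)=-776; twice the area = |1687| = 1687; area = 1687/2; boundary points = 1 + 1 + 1 + 1 + 4 + 1 = 9; strictly interior points = area - boundary/2 + 1 = 840; answer 840
Step 3: B2 = 840; d = -10; f(2) = -2*(-31) + 1*(-10) = 52; iterating: f(2)=52, f(3)=-135, f(4)=322, f(5)=-779, f(6)=1880, f(7)=-4539, f(8)=10958, f(9)=-26455, f(10)=63868, f(11)=-154191; answer -154191

-154191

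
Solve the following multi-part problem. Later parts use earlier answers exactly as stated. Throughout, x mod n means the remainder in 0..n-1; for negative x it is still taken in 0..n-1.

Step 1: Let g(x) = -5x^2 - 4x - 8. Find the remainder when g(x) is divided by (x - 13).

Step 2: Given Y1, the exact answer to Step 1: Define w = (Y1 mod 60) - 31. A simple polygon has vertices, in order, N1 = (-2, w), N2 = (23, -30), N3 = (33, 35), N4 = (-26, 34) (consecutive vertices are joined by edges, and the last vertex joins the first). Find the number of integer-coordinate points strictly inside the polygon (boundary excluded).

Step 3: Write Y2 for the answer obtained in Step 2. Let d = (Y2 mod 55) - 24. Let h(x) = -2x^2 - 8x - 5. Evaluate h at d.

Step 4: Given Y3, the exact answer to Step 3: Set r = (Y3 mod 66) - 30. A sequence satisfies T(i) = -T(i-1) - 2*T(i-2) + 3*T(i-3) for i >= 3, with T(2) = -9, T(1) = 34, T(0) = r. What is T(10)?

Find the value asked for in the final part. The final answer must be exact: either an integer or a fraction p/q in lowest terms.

8346

Step 1: remainder = value at the root: -5*(13)^2 - 4*(13)^1 - 8 = (-845) + (-52) + (-8) = -905; answer -905
Step 2: Y1 = -905; w = 24; cross terms: (-2*-30 - 23*24)=-492, (23*35 - 33*-30)=1795, (33*34 - -26*35)=2032, (-26*24 - -2*34)=-556; twice the area = |2779| = 2779; area = 2779/2; boundary points = 1 + 5 + 1 + 2 = 9; strictly interior points = area - boundary/2 + 1 = 1386; answer 1386
Step 3: Y2 = 1386; d = -13; -2*(-13)^2 - 8*(-13)^1 - 5 = (-338) + (104) + (-5) = -239; answer -239
Step 4: Y3 = -239; r = -5; T(3) = -1*(-9) - 2*(34) + 3*(-5) = -74; iterating: T(3)=-74, T(4)=194, T(5)=-73, T(6)=-537, T(7)=1265, T(8)=-410, T(9)=-3731, T(10)=8346; answer 8346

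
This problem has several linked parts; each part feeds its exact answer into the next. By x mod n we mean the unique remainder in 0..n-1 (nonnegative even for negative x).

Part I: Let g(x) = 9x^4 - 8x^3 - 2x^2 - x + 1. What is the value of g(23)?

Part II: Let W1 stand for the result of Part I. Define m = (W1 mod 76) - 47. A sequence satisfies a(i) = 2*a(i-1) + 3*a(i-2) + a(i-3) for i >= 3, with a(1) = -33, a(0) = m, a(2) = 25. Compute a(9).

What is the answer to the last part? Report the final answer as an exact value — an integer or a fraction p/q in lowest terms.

-43567

Part I: 9*(23)^4 - 8*(23)^3 - 2*(23)^2 - 1*(23)^1 + 1 = (2518569) + (-97336) + (-1058) + (-23) + (1) = 2420153; answer 2420153
Part II: W1 = 2420153; m = -38; a(3) = 2*(25) + 3*(-33) + 1*(-38) = -87; iterating: a(3)=-87, a(4)=-132, a(5)=-500, a(6)=-1483, a(7)=-4598, a(8)=-14145, a(9)=-43567; answer -43567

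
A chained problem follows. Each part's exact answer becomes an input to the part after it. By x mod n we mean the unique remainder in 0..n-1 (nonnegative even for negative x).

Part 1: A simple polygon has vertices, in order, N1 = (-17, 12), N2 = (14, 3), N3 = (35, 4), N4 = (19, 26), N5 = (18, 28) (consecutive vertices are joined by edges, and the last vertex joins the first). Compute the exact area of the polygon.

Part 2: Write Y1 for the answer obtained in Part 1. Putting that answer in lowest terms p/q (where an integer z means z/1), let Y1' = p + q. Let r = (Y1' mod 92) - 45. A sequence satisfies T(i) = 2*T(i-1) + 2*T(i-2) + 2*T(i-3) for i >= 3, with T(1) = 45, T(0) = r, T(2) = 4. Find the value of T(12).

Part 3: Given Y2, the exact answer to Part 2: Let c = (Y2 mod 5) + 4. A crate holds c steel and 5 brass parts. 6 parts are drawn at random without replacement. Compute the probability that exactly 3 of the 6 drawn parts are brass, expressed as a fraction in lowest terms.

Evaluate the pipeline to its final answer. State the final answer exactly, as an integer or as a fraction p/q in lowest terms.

100/231

Part 1: cross terms: (-17*3 - 14*12)=-219, (14*4 - 35*3)=-49, (35*26 - 19*4)=834, (19*28 - 18*26)=64, (18*12 - -17*28)=692; twice the area = |1322| = 1322; area = 661; answer 661
Part 2: Y1 = 661; threaded value p + q = 662; r = -27; T(3) = 2*(4) + 2*(45) + 2*(-27) = 44; iterating: T(3)=44, T(4)=186, T(5)=468, T(6)=1396, T(7)=4100, T(8)=11928, T(9)=34848, T(10)=101752, T(11)=297056, T(12)=867312; answer 867312
Part 3: Y2 = 867312; c = 6; total draws C(11,6) = 462; favorable C(5,3)*C(6,3) = 200; P = 100/231; answer 100/231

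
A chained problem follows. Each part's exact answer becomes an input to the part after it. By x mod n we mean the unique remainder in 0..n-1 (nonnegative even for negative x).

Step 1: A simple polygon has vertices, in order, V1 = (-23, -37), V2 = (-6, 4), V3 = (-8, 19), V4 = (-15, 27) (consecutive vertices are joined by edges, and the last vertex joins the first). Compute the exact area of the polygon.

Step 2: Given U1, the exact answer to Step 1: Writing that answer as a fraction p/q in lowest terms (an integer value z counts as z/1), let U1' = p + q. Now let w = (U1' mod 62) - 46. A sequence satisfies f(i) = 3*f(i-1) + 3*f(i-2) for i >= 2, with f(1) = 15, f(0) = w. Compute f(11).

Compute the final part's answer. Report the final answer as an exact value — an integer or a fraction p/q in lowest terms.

Step 1: cross terms: (-23*4 - -6*-37)=-314, (-6*19 - -8*4)=-82, (-8*27 - -15*19)=69, (-15*-37 - -23*27)=1176; twice the area = |849| = 849; area = 849/2; answer 849/2
Step 2: U1 = 849/2; threaded value p + q = 851; w = -1; f(2) = 3*(15) + 3*(-1) = 42; iterating: f(2)=42, f(3)=171, f(4)=639, f(5)=2430, f(6)=9207, f(7)=34911, f(8)=132354, f(9)=501795, f(10)=1902447, f(11)=7212726; answer 7212726

7212726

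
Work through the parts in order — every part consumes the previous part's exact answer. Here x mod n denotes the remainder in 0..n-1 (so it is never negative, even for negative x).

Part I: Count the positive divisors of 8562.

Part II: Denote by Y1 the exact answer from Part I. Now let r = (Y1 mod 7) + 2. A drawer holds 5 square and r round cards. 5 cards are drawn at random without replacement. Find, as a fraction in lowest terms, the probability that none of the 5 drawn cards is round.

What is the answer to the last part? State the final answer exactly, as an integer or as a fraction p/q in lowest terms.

Part I: 8562 = 2 * 3 * 1427; number of divisors = (1+1) * (1+1) * (1+1) = 8; answer 8
Part II: Y1 = 8; r = 3; total draws C(8,5) = 56; favorable C(5,5) = 1; P = 1/56; answer 1/56

1/56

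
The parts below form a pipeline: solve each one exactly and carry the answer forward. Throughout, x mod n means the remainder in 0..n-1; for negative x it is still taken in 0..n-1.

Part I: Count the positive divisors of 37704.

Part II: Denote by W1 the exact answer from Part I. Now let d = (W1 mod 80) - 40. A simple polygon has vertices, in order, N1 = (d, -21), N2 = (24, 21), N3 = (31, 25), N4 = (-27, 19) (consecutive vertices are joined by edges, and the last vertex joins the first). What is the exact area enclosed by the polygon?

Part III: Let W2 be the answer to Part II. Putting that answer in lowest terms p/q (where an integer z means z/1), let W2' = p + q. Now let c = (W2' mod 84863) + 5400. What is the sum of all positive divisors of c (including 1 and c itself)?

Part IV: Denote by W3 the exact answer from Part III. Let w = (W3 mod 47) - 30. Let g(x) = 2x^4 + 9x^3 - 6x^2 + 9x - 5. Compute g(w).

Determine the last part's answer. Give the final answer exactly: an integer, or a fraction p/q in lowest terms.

1189749

Part I: 37704 = 2^3 * 3 * 1571; number of divisors = (3+1) * (1+1) * (1+1) = 16; answer 16
Part II: W1 = 16; d = -24; cross terms: (-24*21 - 24*-21)=0, (24*25 - 31*21)=-51, (31*19 - -27*25)=1264, (-27*-21 - -24*19)=1023; twice the area = |2236| = 2236; area = 1118; answer 1118
Part III: W2 = 1118; threaded value p + q = 1119; c = 6519; 6519 = 3 * 41 * 53; sigma = (1 + 3) * (1 + 41) * (1 + 53) = 4 * 42 * 54 = 9072; answer 9072
Part IV: W3 = 9072; w = -29; 2*(-29)^4 + 9*(-29)^3 - 6*(-29)^2 + 9*(-29)^1 - 5 = (1414562) + (-219501) + (-5046) + (-261) + (-5) = 1189749; answer 1189749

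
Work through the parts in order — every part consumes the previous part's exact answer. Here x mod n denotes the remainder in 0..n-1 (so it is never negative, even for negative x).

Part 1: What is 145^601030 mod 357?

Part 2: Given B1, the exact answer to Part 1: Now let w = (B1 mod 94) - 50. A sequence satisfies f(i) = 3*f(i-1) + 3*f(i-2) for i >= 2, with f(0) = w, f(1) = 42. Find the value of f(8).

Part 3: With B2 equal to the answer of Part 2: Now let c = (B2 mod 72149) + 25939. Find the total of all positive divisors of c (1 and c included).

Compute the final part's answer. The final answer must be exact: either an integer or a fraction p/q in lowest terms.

Part 1: squarings mod 357: 145^1=145, 145^2=319, 145^4=16, 145^8=256, 145^16=205, 145^32=256, 145^64=205, 145^128=256, 145^256=205, 145^512=256, 145^1024=205, 145^2048=256, 145^4096=205, 145^8192=256, 145^16384=205, 145^32768=256, 145^65536=205, 145^131072=256, 145^262144=205, 145^524288=256; 145^601030 = 145^2 * 145^4 * 145^64 * 145^128 * 145^256 * 145^512 * 145^2048 * 145^8192 * 145^65536 * 145^524288 = 310 (mod 357); answer 310
Part 2: B1 = 310; w = -22; f(2) = 3*(42) + 3*(-22) = 60; iterating: f(2)=60, f(3)=306, f(4)=1098, f(5)=4212, f(6)=15930, f(7)=60426, f(8)=229068; answer 229068
Part 3: B2 = 229068; c = 38560; 38560 = 2^5 * 5 * 241; sigma = (1 + 2 + 4 + 8 + 16 + 32) * (1 + 5) * (1 + 241) = 63 * 6 * 242 = 91476; answer 91476

91476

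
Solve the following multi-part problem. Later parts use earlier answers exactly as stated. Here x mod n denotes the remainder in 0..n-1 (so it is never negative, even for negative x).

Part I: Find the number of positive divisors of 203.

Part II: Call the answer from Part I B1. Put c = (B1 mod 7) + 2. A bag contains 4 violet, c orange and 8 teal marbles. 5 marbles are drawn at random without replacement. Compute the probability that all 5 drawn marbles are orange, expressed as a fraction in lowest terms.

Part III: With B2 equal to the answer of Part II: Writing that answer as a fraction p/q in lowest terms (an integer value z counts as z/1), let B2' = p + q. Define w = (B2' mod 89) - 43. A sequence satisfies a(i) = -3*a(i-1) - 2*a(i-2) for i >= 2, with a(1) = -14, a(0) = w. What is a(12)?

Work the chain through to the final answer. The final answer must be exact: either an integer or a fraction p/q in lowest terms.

212902

Part I: 203 = 7 * 29; number of divisors = (1+1) * (1+1) = 4; answer 4
Part II: B1 = 4; c = 6; total draws C(18,5) = 8568; favorable C(6,5) = 6; P = 1/1428; answer 1/1428
Part III: B2 = 1/1428; threaded value p + q = 1429; w = -38; a(2) = -3*(-14) - 2*(-38) = 118; iterating: a(2)=118, a(3)=-326, a(4)=742, a(5)=-1574, a(6)=3238, a(7)=-6566, a(8)=13222, a(9)=-26534, a(10)=53158, a(11)=-106406, a(12)=212902; answer 212902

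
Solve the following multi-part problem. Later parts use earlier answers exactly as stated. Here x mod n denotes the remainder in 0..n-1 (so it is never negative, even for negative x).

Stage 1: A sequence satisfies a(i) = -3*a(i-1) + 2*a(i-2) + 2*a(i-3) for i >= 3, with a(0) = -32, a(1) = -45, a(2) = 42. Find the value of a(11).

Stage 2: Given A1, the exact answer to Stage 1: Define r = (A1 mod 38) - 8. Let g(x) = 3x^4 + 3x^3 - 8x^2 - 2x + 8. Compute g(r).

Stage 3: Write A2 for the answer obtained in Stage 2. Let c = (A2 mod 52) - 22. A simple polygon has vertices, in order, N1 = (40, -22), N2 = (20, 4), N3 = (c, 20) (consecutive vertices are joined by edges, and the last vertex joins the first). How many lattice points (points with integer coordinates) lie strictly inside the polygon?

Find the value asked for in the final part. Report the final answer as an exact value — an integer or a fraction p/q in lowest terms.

Stage 1: a(3) = -3*(42) + 2*(-45) + 2*(-32) = -280; iterating: a(3)=-280, a(4)=834, a(5)=-2978, a(6)=10042, a(7)=-34414, a(8)=117370, a(9)=-400854, a(10)=1368474, a(11)=-4672390; answer -4672390
Stage 2: A1 = -4672390; r = 6; 3*(6)^4 + 3*(6)^3 - 8*(6)^2 - 2*(6)^1 + 8 = (3888) + (648) + (-288) + (-12) + (8) = 4244; answer 4244
Stage 3: A2 = 4244; c = 10; cross terms: (40*4 - 20*-22)=600, (20*20 - 10*4)=360, (10*-22 - 40*20)=-1020; twice the area = |-60| = 60; area = 30; boundary points = 2 + 2 + 6 = 10; strictly interior points = area - boundary/2 + 1 = 26; answer 26

26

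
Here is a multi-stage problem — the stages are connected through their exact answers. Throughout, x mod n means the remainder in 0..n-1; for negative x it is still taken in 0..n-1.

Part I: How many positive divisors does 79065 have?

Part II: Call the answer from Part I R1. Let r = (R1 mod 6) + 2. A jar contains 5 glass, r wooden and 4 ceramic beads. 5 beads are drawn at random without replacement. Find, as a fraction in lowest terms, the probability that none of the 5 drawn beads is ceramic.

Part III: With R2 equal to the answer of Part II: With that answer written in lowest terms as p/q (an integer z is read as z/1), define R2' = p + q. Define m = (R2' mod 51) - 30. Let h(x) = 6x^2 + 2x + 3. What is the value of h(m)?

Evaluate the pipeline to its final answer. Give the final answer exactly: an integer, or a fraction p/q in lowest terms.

Part I: 79065 = 3^2 * 5 * 7 * 251; number of divisors = (2+1) * (1+1) * (1+1) * (1+1) = 24; answer 24
Part II: R1 = 24; r = 2; total draws C(11,5) = 462; favorable C(7,5) = 21; P = 1/22; answer 1/22
Part III: R2 = 1/22; threaded value p + q = 23; m = -7; 6*(-7)^2 + 2*(-7)^1 + 3 = (294) + (-14) + (3) = 283; answer 283

283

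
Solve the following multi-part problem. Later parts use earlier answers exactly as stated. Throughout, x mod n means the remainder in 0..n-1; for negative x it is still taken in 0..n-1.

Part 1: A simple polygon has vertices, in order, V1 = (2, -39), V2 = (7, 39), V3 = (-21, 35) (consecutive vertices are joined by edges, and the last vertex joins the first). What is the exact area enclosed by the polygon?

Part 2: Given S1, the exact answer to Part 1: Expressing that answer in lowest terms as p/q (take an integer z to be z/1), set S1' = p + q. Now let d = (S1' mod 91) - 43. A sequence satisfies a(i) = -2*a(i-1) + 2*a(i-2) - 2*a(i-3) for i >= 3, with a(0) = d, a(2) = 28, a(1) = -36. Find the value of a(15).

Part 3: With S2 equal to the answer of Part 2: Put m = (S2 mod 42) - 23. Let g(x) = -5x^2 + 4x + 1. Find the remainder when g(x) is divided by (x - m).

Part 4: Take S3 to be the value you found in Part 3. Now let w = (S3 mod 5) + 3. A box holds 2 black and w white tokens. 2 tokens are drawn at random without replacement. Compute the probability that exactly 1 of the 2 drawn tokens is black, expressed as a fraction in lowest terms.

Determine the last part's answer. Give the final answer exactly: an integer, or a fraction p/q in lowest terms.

Part 1: cross terms: (2*39 - 7*-39)=351, (7*35 - -21*39)=1064, (-21*-39 - 2*35)=749; twice the area = |2164| = 2164; area = 1082; answer 1082
Part 2: S1 = 1082; threaded value p + q = 1083; d = 39; a(3) = -2*(28) + 2*(-36) - 2*(39) = -206; iterating: a(3)=-206, a(4)=540, a(5)=-1548, a(6)=4588, a(7)=-13352, a(8)=38976, a(9)=-113832, a(10)=332320, a(11)=-970256, a(12)=2832816, a(13)=-8270784, a(14)=24147712, a(15)=-70502624; answer -70502624
Part 3: S2 = -70502624; m = -19; remainder = value at the root: -5*(-19)^2 + 4*(-19)^1 + 1 = (-1805) + (-76) + (1) = -1880; answer -1880
Part 4: S3 = -1880; w = 3; total draws C(5,2) = 10; favorable C(2,1)*C(3,1) = 6; P = 3/5; answer 3/5

3/5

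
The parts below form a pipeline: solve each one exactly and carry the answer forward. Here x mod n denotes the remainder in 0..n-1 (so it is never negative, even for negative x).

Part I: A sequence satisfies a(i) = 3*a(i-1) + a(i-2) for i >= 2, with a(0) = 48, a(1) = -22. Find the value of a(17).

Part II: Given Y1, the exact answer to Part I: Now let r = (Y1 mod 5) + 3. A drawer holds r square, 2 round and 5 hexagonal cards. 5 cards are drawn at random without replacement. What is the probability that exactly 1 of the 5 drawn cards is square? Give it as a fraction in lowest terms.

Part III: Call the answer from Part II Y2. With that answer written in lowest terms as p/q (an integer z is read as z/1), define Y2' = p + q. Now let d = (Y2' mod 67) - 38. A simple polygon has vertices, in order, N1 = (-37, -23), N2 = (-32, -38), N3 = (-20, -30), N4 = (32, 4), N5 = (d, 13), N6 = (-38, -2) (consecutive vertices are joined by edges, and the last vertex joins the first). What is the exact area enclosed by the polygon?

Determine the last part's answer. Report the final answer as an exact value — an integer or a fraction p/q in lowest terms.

1715

Part I: a(2) = 3*(-22) + 1*(48) = -18; iterating: a(2)=-18, a(3)=-76, a(4)=-246, a(5)=-814, a(6)=-2688, a(7)=-8878, a(8)=-29322, a(9)=-96844, a(10)=-319854, a(11)=-1056406, a(12)=-3489072, a(13)=-11523622, a(14)=-38059938, a(15)=-125703436, a(16)=-415170246, a(17)=-1371214174; answer -1371214174
Part II: Y1 = -1371214174; r = 4; total draws C(11,5) = 462; favorable C(4,1)*C(7,4) = 140; P = 10/33; answer 10/33
Part III: Y2 = 10/33; threaded value p + q = 43; d = 5; cross terms: (-37*-38 - -32*-23)=670, (-32*-30 - -20*-38)=200, (-20*4 - 32*-30)=880, (32*13 - 5*4)=396, (5*-2 - -38*13)=484, (-38*-23 - -37*-2)=800; twice the area = |3430| = 3430; area = 1715; answer 1715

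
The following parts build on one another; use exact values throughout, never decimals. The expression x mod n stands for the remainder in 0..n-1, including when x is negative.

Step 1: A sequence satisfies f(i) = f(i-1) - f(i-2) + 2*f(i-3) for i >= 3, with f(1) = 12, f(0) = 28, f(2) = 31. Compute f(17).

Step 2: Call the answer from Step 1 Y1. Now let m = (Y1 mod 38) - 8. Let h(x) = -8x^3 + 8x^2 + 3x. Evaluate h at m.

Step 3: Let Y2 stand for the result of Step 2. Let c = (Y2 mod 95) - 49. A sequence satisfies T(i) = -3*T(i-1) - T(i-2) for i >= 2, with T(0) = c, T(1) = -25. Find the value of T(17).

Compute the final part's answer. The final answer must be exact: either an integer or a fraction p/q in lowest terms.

-129502321

Step 1: f(3) = 1*(31) - 1*(12) + 2*(28) = 75; iterating: f(3)=75, f(4)=68, f(5)=55, f(6)=137, f(7)=218, f(8)=191, f(9)=247, f(10)=492, f(11)=627, f(12)=629, f(13)=986, f(14)=1611, f(15)=1883, f(16)=2244, f(17)=3583; answer 3583
Step 2: Y1 = 3583; m = 3; -8*(3)^3 + 8*(3)^2 + 3*(3)^1 = (-216) + (72) + (9) = -135; answer -135
Step 3: Y2 = -135; c = 6; T(2) = -3*(-25) - 1*(6) = 69; iterating: T(2)=69, T(3)=-182, T(4)=477, T(5)=-1249, T(6)=3270, T(7)=-8561, T(8)=22413, T(9)=-58678, T(10)=153621, T(11)=-402185, T(12)=1052934, T(13)=-2756617, T(14)=7216917, T(15)=-18894134, T(16)=49465485, T(17)=-129502321; answer -129502321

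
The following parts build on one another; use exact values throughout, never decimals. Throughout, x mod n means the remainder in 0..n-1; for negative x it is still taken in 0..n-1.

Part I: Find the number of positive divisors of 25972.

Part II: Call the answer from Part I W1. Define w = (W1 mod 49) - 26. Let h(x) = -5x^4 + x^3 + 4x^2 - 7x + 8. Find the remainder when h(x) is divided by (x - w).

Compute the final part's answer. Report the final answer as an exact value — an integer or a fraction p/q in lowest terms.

-193934

Part I: 25972 = 2^2 * 43 * 151; number of divisors = (2+1) * (1+1) * (1+1) = 12; answer 12
Part II: W1 = 12; w = -14; remainder = value at the root: -5*(-14)^4 + 1*(-14)^3 + 4*(-14)^2 - 7*(-14)^1 + 8 = (-192080) + (-2744) + (784) + (98) + (8) = -193934; answer -193934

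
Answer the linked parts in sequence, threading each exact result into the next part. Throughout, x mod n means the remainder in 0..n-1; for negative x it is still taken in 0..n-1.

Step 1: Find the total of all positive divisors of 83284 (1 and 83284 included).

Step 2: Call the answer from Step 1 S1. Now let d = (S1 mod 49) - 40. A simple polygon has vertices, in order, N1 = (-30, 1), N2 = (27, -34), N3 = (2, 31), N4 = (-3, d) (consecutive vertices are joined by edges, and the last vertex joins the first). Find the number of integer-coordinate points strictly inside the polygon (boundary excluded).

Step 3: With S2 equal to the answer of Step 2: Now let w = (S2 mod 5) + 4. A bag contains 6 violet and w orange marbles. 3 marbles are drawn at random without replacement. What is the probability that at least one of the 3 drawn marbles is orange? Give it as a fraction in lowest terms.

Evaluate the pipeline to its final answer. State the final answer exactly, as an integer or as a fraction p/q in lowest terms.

Step 1: 83284 = 2^2 * 47 * 443; sigma = (1 + 2 + 4) * (1 + 47) * (1 + 443) = 7 * 48 * 444 = 149184; answer 149184
Step 2: S1 = 149184; d = -12; cross terms: (-30*-34 - 27*1)=993, (27*31 - 2*-34)=905, (2*-12 - -3*31)=69, (-3*1 - -30*-12)=-363; twice the area = |1604| = 1604; area = 802; boundary points = 1 + 5 + 1 + 1 = 8; strictly interior points = area - boundary/2 + 1 = 799; answer 799
Step 3: S2 = 799; w = 8; total draws C(14,3) = 364; complement C(6,3) = 20; favorable 364 - 20 = 344; P = 86/91; answer 86/91

86/91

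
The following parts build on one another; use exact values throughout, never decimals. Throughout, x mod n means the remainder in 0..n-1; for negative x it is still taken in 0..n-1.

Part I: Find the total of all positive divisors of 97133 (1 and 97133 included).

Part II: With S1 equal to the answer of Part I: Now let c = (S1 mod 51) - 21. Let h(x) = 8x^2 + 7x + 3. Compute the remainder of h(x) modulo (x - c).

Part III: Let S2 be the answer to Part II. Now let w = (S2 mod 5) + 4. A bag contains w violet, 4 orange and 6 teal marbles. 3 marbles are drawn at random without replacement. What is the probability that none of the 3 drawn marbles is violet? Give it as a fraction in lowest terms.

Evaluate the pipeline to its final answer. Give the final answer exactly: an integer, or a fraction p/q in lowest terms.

24/91

Part I: 97133 = 137 * 709; sigma = (1 + 137) * (1 + 709) = 138 * 710 = 97980; answer 97980
Part II: S1 = 97980; c = -12; remainder = value at the root: 8*(-12)^2 + 7*(-12)^1 + 3 = (1152) + (-84) + (3) = 1071; answer 1071
Part III: S2 = 1071; w = 5; total draws C(15,3) = 455; favorable C(10,3) = 120; P = 24/91; answer 24/91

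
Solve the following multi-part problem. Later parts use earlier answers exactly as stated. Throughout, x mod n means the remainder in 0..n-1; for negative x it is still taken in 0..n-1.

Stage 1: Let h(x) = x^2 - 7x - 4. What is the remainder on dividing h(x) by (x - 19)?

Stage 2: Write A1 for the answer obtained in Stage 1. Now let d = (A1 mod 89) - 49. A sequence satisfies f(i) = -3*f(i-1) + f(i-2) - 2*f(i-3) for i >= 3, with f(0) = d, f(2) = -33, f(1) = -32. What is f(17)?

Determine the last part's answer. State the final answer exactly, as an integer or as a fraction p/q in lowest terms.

2048693983

Stage 1: remainder = value at the root: 1*(19)^2 - 7*(19)^1 - 4 = (361) + (-133) + (-4) = 224; answer 224
Stage 2: A1 = 224; d = -3; f(3) = -3*(-33) + 1*(-32) - 2*(-3) = 73; iterating: f(3)=73, f(4)=-188, f(5)=703, f(6)=-2443, f(7)=8408, f(8)=-29073, f(9)=100513, f(10)=-347428, f(11)=1200943, f(12)=-4151283, f(13)=14349648, f(14)=-49602113, f(15)=171458553, f(16)=-592677068, f(17)=2048693983; answer 2048693983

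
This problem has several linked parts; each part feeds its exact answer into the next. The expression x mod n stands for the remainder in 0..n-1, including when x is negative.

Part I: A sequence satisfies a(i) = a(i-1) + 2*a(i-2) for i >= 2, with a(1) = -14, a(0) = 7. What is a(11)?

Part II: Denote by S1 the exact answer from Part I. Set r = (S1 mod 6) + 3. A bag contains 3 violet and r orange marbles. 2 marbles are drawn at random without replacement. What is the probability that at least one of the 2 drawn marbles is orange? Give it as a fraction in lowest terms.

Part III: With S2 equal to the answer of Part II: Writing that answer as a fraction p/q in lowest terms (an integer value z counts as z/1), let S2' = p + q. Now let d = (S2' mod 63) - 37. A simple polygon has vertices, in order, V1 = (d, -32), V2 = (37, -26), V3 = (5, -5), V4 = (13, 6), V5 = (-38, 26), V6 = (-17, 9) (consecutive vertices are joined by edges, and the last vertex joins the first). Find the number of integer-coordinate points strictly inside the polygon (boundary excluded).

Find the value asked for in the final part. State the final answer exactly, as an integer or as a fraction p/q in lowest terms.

1705

Part I: a(2) = 1*(-14) + 2*(7) = 0; iterating: a(2)=0, a(3)=-28, a(4)=-28, a(5)=-84, a(6)=-140, a(7)=-308, a(8)=-588, a(9)=-1204, a(10)=-2380, a(11)=-4788; answer -4788
Part II: S1 = -4788; r = 3; total draws C(6,2) = 15; complement C(3,2) = 3; favorable 15 - 3 = 12; P = 4/5; answer 4/5
Part III: S2 = 4/5; threaded value p + q = 9; d = -28; cross terms: (-28*-26 - 37*-32)=1912, (37*-5 - 5*-26)=-55, (5*6 - 13*-5)=95, (13*26 - -38*6)=566, (-38*9 - -17*26)=100, (-17*-32 - -28*9)=796; twice the area = |3414| = 3414; area = 1707; boundary points = 1 + 1 + 1 + 1 + 1 + 1 = 6; strictly interior points = area - boundary/2 + 1 = 1705; answer 1705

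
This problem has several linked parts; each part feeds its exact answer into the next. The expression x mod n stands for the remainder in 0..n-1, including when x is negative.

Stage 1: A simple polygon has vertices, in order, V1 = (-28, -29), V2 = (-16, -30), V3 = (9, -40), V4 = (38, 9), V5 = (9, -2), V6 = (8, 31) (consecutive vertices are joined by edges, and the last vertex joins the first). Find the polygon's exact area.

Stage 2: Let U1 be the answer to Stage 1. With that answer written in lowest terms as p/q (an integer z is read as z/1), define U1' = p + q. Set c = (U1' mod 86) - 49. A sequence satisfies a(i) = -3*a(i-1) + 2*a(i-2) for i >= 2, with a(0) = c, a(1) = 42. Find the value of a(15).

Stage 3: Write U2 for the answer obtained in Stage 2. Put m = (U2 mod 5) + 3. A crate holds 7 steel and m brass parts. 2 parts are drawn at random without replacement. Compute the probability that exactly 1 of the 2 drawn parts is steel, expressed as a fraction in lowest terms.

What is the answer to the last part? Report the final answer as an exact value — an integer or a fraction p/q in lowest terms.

7/15

Stage 1: cross terms: (-28*-30 - -16*-29)=376, (-16*-40 - 9*-30)=910, (9*9 - 38*-40)=1601, (38*-2 - 9*9)=-157, (9*31 - 8*-2)=295, (8*-29 - -28*31)=636; twice the area = |3661| = 3661; area = 3661/2; answer 3661/2
Stage 2: U1 = 3661/2; threaded value p + q = 3663; c = 2; a(2) = -3*(42) + 2*(2) = -122; iterating: a(2)=-122, a(3)=450, a(4)=-1594, a(5)=5682, a(6)=-20234, a(7)=72066, a(8)=-256666, a(9)=914130, a(10)=-3255722, a(11)=11595426, a(12)=-41297722, a(13)=147084018, a(14)=-523847498, a(15)=1865710530; answer 1865710530
Stage 3: U2 = 1865710530; m = 3; total draws C(10,2) = 45; favorable C(7,1)*C(3,1) = 21; P = 7/15; answer 7/15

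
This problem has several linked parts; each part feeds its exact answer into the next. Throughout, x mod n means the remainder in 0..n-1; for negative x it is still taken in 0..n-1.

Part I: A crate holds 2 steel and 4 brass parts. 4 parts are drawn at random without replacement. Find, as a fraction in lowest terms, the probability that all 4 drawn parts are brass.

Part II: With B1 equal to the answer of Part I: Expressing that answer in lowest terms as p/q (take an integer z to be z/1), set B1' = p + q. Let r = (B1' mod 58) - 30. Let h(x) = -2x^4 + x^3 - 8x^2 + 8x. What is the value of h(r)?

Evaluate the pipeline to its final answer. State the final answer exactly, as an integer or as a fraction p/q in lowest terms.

Part I: total draws C(6,4) = 15; favorable C(4,4) = 1; P = 1/15; answer 1/15
Part II: B1 = 1/15; threaded value p + q = 16; r = -14; -2*(-14)^4 + 1*(-14)^3 - 8*(-14)^2 + 8*(-14)^1 = (-76832) + (-2744) + (-1568) + (-112) = -81256; answer -81256

-81256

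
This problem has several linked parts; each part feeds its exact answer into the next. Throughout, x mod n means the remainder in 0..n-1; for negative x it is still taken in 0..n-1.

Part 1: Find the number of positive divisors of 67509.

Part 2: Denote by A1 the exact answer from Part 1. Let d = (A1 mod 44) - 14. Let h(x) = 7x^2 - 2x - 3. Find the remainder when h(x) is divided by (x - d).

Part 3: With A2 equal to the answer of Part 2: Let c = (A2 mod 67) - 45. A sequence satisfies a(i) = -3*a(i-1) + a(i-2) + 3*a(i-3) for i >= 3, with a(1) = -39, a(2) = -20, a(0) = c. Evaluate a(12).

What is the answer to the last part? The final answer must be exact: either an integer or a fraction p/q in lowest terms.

-265736

Part 1: 67509 = 3^2 * 13 * 577; number of divisors = (2+1) * (1+1) * (1+1) = 12; answer 12
Part 2: A1 = 12; d = -2; remainder = value at the root: 7*(-2)^2 - 2*(-2)^1 - 3 = (28) + (4) + (-3) = 29; answer 29
Part 3: A2 = 29; c = -16; a(3) = -3*(-20) + 1*(-39) + 3*(-16) = -27; iterating: a(3)=-27, a(4)=-56, a(5)=81, a(6)=-380, a(7)=1053, a(8)=-3296, a(9)=9801, a(10)=-29540, a(11)=88533, a(12)=-265736; answer -265736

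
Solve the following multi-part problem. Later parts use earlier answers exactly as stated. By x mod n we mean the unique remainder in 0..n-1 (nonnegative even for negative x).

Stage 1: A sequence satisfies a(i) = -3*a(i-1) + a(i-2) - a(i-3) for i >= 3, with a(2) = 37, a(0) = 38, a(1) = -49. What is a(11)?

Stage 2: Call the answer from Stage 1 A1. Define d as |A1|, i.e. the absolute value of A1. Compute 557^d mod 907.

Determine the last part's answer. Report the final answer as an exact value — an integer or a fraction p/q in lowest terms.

802

Stage 1: a(3) = -3*(37) + 1*(-49) - 1*(38) = -198; iterating: a(3)=-198, a(4)=680, a(5)=-2275, a(6)=7703, a(7)=-26064, a(8)=88170, a(9)=-298277, a(10)=1009065, a(11)=-3413642; answer -3413642
Stage 2: A1 = -3413642; d = 3413642; squarings mod 907: 557^1=557, 557^2=55, 557^4=304, 557^8=809, 557^16=534, 557^32=358, 557^64=277, 557^128=541, 557^256=627, 557^512=398, 557^1024=586, 557^2048=550, 557^4096=469, 557^8192=467, 557^16384=409, 557^32768=393, 557^65536=259, 557^131072=870, 557^262144=462, 557^524288=299, 557^1048576=515, 557^2097152=381; 557^3413642 = 557^2 * 557^8 * 557^128 * 557^512 * 557^1024 * 557^4096 * 557^262144 * 557^1048576 * 557^2097152 = 802 (mod 907); answer 802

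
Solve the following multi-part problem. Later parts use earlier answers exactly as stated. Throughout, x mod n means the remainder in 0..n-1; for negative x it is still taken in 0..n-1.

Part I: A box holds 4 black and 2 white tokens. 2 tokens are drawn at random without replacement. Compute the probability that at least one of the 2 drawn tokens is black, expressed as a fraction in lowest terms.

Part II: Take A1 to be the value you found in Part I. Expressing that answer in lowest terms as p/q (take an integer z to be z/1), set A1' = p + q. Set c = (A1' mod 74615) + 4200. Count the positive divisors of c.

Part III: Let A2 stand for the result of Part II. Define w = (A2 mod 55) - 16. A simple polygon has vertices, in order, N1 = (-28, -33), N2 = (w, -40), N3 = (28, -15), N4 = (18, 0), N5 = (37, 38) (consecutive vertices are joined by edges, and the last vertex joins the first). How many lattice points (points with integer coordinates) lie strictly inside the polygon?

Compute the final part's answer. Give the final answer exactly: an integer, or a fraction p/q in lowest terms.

1377

Part I: total draws C(6,2) = 15; complement C(2,2) = 1; favorable 15 - 1 = 14; P = 14/15; answer 14/15
Part II: A1 = 14/15; threaded value p + q = 29; c = 4229; 4229 is prime, so its only divisors are 1 and 4229; count = 2; answer 2
Part III: A2 = 2; w = -14; cross terms: (-28*-40 - -14*-33)=658, (-14*-15 - 28*-40)=1330, (28*0 - 18*-15)=270, (18*38 - 37*0)=684, (37*-33 - -28*38)=-157; twice the area = |2785| = 2785; area = 2785/2; boundary points = 7 + 1 + 5 + 19 + 1 = 33; strictly interior points = area - boundary/2 + 1 = 1377; answer 1377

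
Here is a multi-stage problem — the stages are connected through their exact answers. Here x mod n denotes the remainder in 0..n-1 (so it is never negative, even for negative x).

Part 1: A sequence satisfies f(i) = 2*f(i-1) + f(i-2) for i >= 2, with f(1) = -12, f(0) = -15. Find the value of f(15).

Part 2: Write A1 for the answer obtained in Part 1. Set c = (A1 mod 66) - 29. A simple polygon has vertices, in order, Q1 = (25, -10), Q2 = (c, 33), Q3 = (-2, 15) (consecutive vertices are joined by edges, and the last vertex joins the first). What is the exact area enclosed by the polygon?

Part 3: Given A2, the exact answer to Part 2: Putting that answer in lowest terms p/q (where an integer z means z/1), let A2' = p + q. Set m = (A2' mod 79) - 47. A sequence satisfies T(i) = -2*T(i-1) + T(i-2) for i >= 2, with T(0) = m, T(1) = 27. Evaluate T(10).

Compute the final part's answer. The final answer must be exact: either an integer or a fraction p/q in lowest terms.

-92771

Part 1: f(2) = 2*(-12) + 1*(-15) = -39; iterating: f(2)=-39, f(3)=-90, f(4)=-219, f(5)=-528, f(6)=-1275, f(7)=-3078, f(8)=-7431, f(9)=-17940, f(10)=-43311, f(11)=-104562, f(12)=-252435, f(13)=-609432, f(14)=-1471299, f(15)=-3552030; answer -3552030
Part 2: A1 = -3552030; c = -5; cross terms: (25*33 - -5*-10)=775, (-5*15 - -2*33)=-9, (-2*-10 - 25*15)=-355; twice the area = |411| = 411; area = 411/2; answer 411/2
Part 3: A2 = 411/2; threaded value p + q = 413; m = -29; T(2) = -2*(27) + 1*(-29) = -83; iterating: T(2)=-83, T(3)=193, T(4)=-469, T(5)=1131, T(6)=-2731, T(7)=6593, T(8)=-15917, T(9)=38427, T(10)=-92771; answer -92771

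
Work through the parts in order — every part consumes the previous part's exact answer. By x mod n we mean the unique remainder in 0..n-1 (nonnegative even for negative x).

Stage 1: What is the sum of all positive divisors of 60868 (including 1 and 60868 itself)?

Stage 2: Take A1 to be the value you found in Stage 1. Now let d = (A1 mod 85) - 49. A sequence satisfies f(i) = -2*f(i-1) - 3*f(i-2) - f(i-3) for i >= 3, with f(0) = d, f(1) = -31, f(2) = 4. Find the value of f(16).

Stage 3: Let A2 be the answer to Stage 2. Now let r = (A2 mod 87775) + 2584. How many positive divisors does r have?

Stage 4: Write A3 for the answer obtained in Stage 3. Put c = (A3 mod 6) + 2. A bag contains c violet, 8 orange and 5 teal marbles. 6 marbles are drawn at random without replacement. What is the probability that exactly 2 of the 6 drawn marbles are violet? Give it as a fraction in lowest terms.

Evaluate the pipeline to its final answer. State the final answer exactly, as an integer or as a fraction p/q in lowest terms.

Stage 1: 60868 = 2^2 * 15217; sigma = (1 + 2 + 4) * (1 + 15217) = 7 * 15218 = 106526; answer 106526
Stage 2: A1 = 106526; d = -28; f(3) = -2*(4) - 3*(-31) - 1*(-28) = 113; iterating: f(3)=113, f(4)=-207, f(5)=71, f(6)=366, f(7)=-738, f(8)=307, f(9)=1234, f(10)=-2651, f(11)=1293, f(12)=4133, f(13)=-9494, f(14)=5296, f(15)=13757, f(16)=-33908; answer -33908
Stage 3: A2 = -33908; r = 56451; 56451 = 3 * 31 * 607; number of divisors = (1+1) * (1+1) * (1+1) = 8; answer 8
Stage 4: A3 = 8; c = 4; total draws C(17,6) = 12376; favorable C(4,2)*C(13,4) = 4290; P = 165/476; answer 165/476

165/476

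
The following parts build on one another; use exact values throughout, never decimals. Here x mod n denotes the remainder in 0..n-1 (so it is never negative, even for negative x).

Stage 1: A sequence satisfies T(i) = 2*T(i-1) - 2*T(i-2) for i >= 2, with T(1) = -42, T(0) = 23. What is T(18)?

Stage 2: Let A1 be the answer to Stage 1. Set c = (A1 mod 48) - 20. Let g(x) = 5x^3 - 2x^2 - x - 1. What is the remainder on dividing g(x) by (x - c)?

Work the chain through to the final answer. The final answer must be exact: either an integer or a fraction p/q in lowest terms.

Stage 1: T(2) = 2*(-42) - 2*(23) = -130; iterating: T(2)=-130, T(3)=-176, T(4)=-92, T(5)=168, T(6)=520, T(7)=704, T(8)=368, T(9)=-672, T(10)=-2080, T(11)=-2816, T(12)=-1472, T(13)=2688, T(14)=8320, T(15)=11264, T(16)=5888, T(17)=-10752, T(18)=-33280; answer -33280
Stage 2: A1 = -33280; c = 12; remainder = value at the root: 5*(12)^3 - 2*(12)^2 - 1*(12)^1 - 1 = (8640) + (-288) + (-12) + (-1) = 8339; answer 8339

8339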